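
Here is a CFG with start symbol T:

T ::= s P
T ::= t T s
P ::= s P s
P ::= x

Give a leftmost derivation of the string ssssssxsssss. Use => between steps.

T=>sP=>ssPs=>sssPss=>ssssPsss=>sssssPssss=>ssssssPsssss=>ssssssxsssss

T => sP   [T ::= s P]
sP => ssPs   [P ::= s P s]
ssPs => sssPss   [P ::= s P s]
sssPss => ssssPsss   [P ::= s P s]
ssssPsss => sssssPssss   [P ::= s P s]
sssssPssss => ssssssPsssss   [P ::= s P s]
ssssssPsssss => ssssssxsssss   [P ::= x]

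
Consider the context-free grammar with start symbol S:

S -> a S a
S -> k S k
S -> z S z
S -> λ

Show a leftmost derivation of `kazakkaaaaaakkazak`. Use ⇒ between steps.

S ⇒ kSk   [S -> k S k]
kSk ⇒ kaSak   [S -> a S a]
kaSak ⇒ kazSzak   [S -> z S z]
kazSzak ⇒ kazaSazak   [S -> a S a]
kazaSazak ⇒ kazakSkazak   [S -> k S k]
kazakSkazak ⇒ kazakkSkkazak   [S -> k S k]
kazakkSkkazak ⇒ kazakkaSakkazak   [S -> a S a]
kazakkaSakkazak ⇒ kazakkaaSaakkazak   [S -> a S a]
kazakkaaSaakkazak ⇒ kazakkaaaSaaakkazak   [S -> a S a]
kazakkaaaSaaakkazak ⇒ kazakkaaaaaakkazak   [S -> λ]

S ⇒ kSk ⇒ kaSak ⇒ kazSzak ⇒ kazaSazak ⇒ kazakSkazak ⇒ kazakkSkkazak ⇒ kazakkaSakkazak ⇒ kazakkaaSaakkazak ⇒ kazakkaaaSaaakkazak ⇒ kazakkaaaaaakkazak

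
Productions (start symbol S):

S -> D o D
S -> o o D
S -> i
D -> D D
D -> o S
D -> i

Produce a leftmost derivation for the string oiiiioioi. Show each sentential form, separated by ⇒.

S ⇒ DoD ⇒ oSoD ⇒ oDoDoD ⇒ oDDoDoD ⇒ oDDDoDoD ⇒ oiDDoDoD ⇒ oiDDDoDoD ⇒ oiiDDoDoD ⇒ oiiiDoDoD ⇒ oiiiioDoD ⇒ oiiiioioD ⇒ oiiiioioi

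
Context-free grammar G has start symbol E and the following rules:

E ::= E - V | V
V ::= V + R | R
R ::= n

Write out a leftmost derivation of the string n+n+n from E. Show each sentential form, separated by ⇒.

E⇒V⇒V+R⇒V+R+R⇒R+R+R⇒n+R+R⇒n+n+R⇒n+n+n

E ⇒ V   [E ::= V]
V ⇒ V+R   [V ::= V + R]
V+R ⇒ V+R+R   [V ::= V + R]
V+R+R ⇒ R+R+R   [V ::= R]
R+R+R ⇒ n+R+R   [R ::= n]
n+R+R ⇒ n+n+R   [R ::= n]
n+n+R ⇒ n+n+n   [R ::= n]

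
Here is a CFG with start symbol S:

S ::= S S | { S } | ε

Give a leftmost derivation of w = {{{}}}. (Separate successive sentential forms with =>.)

S => SS => {S}S => {{S}}S => {{SS}}S => {{SSS}}S => {{SSSS}}S => {{SSSSS}}S => {{{S}SSSS}}S => {{{}SSSS}}S => {{{}SSS}}S => {{{}SS}}S => {{{}S}}S => {{{}}}S => {{{}}}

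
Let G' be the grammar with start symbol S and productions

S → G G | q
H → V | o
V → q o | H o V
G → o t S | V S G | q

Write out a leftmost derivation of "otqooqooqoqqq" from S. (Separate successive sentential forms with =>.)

S => GG => otSG => otGGG => otqGG => otqVSGG => otqHoVSGG => otqVoVSGG => otqHoVoVSGG => otqooVoVSGG => otqooqooVSGG => otqooqooqoSGG => otqooqooqoqGG => otqooqooqoqqG => otqooqooqoqqq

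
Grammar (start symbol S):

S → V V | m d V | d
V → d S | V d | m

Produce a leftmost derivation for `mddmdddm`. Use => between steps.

S => mdV => mddS => mddVV => mddVdV => mddVddV => mddVdddV => mddmdddV => mddmdddm

S => mdV   [S → m d V]
mdV => mddS   [V → d S]
mddS => mddVV   [S → V V]
mddVV => mddVdV   [V → V d]
mddVdV => mddVddV   [V → V d]
mddVddV => mddVdddV   [V → V d]
mddVdddV => mddmdddV   [V → m]
mddmdddV => mddmdddm   [V → m]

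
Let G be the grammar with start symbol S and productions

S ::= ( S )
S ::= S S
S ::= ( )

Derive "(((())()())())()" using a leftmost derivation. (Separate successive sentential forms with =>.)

S=>SS=>(S)S=>(SS)S=>((S)S)S=>((SS)S)S=>(((S)S)S)S=>(((())S)S)S=>(((())SS)S)S=>(((())()S)S)S=>(((())()())S)S=>(((())()())())S=>(((())()())())()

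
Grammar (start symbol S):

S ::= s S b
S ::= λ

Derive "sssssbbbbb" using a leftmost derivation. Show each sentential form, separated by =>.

S => sSb   [S ::= s S b]
sSb => ssSbb   [S ::= s S b]
ssSbb => sssSbbb   [S ::= s S b]
sssSbbb => ssssSbbbb   [S ::= s S b]
ssssSbbbb => sssssSbbbbb   [S ::= s S b]
sssssSbbbbb => sssssbbbbb   [S ::= λ]

S => sSb => ssSbb => sssSbbb => ssssSbbbb => sssssSbbbbb => sssssbbbbb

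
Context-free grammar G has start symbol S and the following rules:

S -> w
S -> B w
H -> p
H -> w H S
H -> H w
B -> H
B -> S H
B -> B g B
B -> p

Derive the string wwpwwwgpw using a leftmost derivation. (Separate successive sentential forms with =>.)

S => Bw   [S -> B w]
Bw => BgBw   [B -> B g B]
BgBw => HgBw   [B -> H]
HgBw => HwgBw   [H -> H w]
HwgBw => wHSwgBw   [H -> w H S]
wHSwgBw => wwHSSwgBw   [H -> w H S]
wwHSSwgBw => wwpSSwgBw   [H -> p]
wwpSSwgBw => wwpwSwgBw   [S -> w]
wwpwSwgBw => wwpwwwgBw   [S -> w]
wwpwwwgBw => wwpwwwgpw   [B -> p]

S => Bw => BgBw => HgBw => HwgBw => wHSwgBw => wwHSSwgBw => wwpSSwgBw => wwpwSwgBw => wwpwwwgBw => wwpwwwgpw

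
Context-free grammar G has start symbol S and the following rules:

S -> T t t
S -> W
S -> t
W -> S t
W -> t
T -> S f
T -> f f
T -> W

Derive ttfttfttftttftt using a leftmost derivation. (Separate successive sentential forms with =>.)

S => Ttt => Sftt => Wftt => Stftt => Ttttftt => Sftttftt => Tttftttftt => Sfttftttftt => Tttfttftttftt => Sfttfttftttftt => Wfttfttftttftt => Stfttfttftttftt => Wtfttfttftttftt => ttfttfttftttftt

S => Ttt   [S -> T t t]
Ttt => Sftt   [T -> S f]
Sftt => Wftt   [S -> W]
Wftt => Stftt   [W -> S t]
Stftt => Ttttftt   [S -> T t t]
Ttttftt => Sftttftt   [T -> S f]
Sftttftt => Tttftttftt   [S -> T t t]
Tttftttftt => Sfttftttftt   [T -> S f]
Sfttftttftt => Tttfttftttftt   [S -> T t t]
Tttfttftttftt => Sfttfttftttftt   [T -> S f]
Sfttfttftttftt => Wfttfttftttftt   [S -> W]
Wfttfttftttftt => Stfttfttftttftt   [W -> S t]
Stfttfttftttftt => Wtfttfttftttftt   [S -> W]
Wtfttfttftttftt => ttfttfttftttftt   [W -> t]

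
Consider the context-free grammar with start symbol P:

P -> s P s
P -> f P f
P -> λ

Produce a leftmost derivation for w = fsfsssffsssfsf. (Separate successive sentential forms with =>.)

P => fPf => fsPsf => fsfPfsf => fsfsPsfsf => fsfssPssfsf => fsfsssPsssfsf => fsfsssfPfsssfsf => fsfsssffsssfsf

P => fPf   [P -> f P f]
fPf => fsPsf   [P -> s P s]
fsPsf => fsfPfsf   [P -> f P f]
fsfPfsf => fsfsPsfsf   [P -> s P s]
fsfsPsfsf => fsfssPssfsf   [P -> s P s]
fsfssPssfsf => fsfsssPsssfsf   [P -> s P s]
fsfsssPsssfsf => fsfsssfPfsssfsf   [P -> f P f]
fsfsssfPfsssfsf => fsfsssffsssfsf   [P -> λ]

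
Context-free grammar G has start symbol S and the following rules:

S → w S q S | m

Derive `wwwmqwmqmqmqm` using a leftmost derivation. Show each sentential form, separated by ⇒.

S ⇒ wSqS   [S → w S q S]
wSqS ⇒ wwSqSqS   [S → w S q S]
wwSqSqS ⇒ wwwSqSqSqS   [S → w S q S]
wwwSqSqSqS ⇒ wwwmqSqSqS   [S → m]
wwwmqSqSqS ⇒ wwwmqwSqSqSqS   [S → w S q S]
wwwmqwSqSqSqS ⇒ wwwmqwmqSqSqS   [S → m]
wwwmqwmqSqSqS ⇒ wwwmqwmqmqSqS   [S → m]
wwwmqwmqmqSqS ⇒ wwwmqwmqmqmqS   [S → m]
wwwmqwmqmqmqS ⇒ wwwmqwmqmqmqm   [S → m]

S⇒wSqS⇒wwSqSqS⇒wwwSqSqSqS⇒wwwmqSqSqS⇒wwwmqwSqSqSqS⇒wwwmqwmqSqSqS⇒wwwmqwmqmqSqS⇒wwwmqwmqmqmqS⇒wwwmqwmqmqmqm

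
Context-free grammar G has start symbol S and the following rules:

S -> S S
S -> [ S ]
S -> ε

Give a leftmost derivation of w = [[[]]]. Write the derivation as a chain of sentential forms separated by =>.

S => SS => [S]S => [[S]]S => [[SS]]S => [[[S]S]]S => [[[]S]]S => [[[]]]S => [[[]]]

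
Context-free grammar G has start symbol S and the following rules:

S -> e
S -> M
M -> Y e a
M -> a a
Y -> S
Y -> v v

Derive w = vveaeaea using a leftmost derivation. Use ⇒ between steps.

S ⇒ M ⇒ Yea ⇒ Sea ⇒ Mea ⇒ Yeaea ⇒ Seaea ⇒ Meaea ⇒ Yeaeaea ⇒ vveaeaea

S ⇒ M   [S -> M]
M ⇒ Yea   [M -> Y e a]
Yea ⇒ Sea   [Y -> S]
Sea ⇒ Mea   [S -> M]
Mea ⇒ Yeaea   [M -> Y e a]
Yeaea ⇒ Seaea   [Y -> S]
Seaea ⇒ Meaea   [S -> M]
Meaea ⇒ Yeaeaea   [M -> Y e a]
Yeaeaea ⇒ vveaeaea   [Y -> v v]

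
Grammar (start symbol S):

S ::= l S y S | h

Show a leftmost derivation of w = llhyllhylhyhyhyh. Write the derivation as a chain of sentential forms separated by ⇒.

S ⇒ lSyS ⇒ llSySyS ⇒ llhySyS ⇒ llhylSySyS ⇒ llhyllSySySyS ⇒ llhyllhySySyS ⇒ llhyllhylSySySyS ⇒ llhyllhylhySySyS ⇒ llhyllhylhyhySyS ⇒ llhyllhylhyhyhyS ⇒ llhyllhylhyhyhyh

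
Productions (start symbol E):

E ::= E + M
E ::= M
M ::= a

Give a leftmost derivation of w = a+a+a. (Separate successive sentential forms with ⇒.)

E⇒E+M⇒E+M+M⇒M+M+M⇒a+M+M⇒a+a+M⇒a+a+a

E ⇒ E+M   [E ::= E + M]
E+M ⇒ E+M+M   [E ::= E + M]
E+M+M ⇒ M+M+M   [E ::= M]
M+M+M ⇒ a+M+M   [M ::= a]
a+M+M ⇒ a+a+M   [M ::= a]
a+a+M ⇒ a+a+a   [M ::= a]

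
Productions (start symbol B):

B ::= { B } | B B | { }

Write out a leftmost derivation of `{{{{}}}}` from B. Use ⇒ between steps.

B ⇒ {B}   [B ::= { B }]
{B} ⇒ {{B}}   [B ::= { B }]
{{B}} ⇒ {{{B}}}   [B ::= { B }]
{{{B}}} ⇒ {{{{}}}}   [B ::= { }]

B ⇒ {B} ⇒ {{B}} ⇒ {{{B}}} ⇒ {{{{}}}}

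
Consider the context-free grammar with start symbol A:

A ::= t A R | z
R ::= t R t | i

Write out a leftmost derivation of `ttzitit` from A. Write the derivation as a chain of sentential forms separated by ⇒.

A ⇒ tAR ⇒ ttARR ⇒ ttzRR ⇒ ttziR ⇒ ttzitRt ⇒ ttzitit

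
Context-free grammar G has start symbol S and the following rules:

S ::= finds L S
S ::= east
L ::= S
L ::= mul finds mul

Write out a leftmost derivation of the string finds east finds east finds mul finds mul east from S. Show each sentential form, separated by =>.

S => finds L S   [S ::= finds L S]
finds L S => finds S S   [L ::= S]
finds S S => finds east S   [S ::= east]
finds east S => finds east finds L S   [S ::= finds L S]
finds east finds L S => finds east finds S S   [L ::= S]
finds east finds S S => finds east finds east S   [S ::= east]
finds east finds east S => finds east finds east finds L S   [S ::= finds L S]
finds east finds east finds L S => finds east finds east finds mul finds mul S   [L ::= mul finds mul]
finds east finds east finds mul finds mul S => finds east finds east finds mul finds mul east   [S ::= east]

S => finds L S => finds S S => finds east S => finds east finds L S => finds east finds S S => finds east finds east S => finds east finds east finds L S => finds east finds east finds mul finds mul S => finds east finds east finds mul finds mul east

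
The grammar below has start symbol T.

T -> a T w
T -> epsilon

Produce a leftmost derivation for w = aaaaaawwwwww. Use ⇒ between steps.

T⇒aTw⇒aaTww⇒aaaTwww⇒aaaaTwwww⇒aaaaaTwwwww⇒aaaaaaTwwwwww⇒aaaaaawwwwww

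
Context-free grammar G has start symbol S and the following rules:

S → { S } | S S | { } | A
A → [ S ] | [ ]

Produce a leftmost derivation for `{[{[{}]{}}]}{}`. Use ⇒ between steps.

S ⇒ SS   [S → S S]
SS ⇒ {S}S   [S → { S }]
{S}S ⇒ {A}S   [S → A]
{A}S ⇒ {[S]}S   [A → [ S ]]
{[S]}S ⇒ {[{S}]}S   [S → { S }]
{[{S}]}S ⇒ {[{SS}]}S   [S → S S]
{[{SS}]}S ⇒ {[{AS}]}S   [S → A]
{[{AS}]}S ⇒ {[{[S]S}]}S   [A → [ S ]]
{[{[S]S}]}S ⇒ {[{[{}]S}]}S   [S → { }]
{[{[{}]S}]}S ⇒ {[{[{}]{}}]}S   [S → { }]
{[{[{}]{}}]}S ⇒ {[{[{}]{}}]}{}   [S → { }]

S⇒SS⇒{S}S⇒{A}S⇒{[S]}S⇒{[{S}]}S⇒{[{SS}]}S⇒{[{AS}]}S⇒{[{[S]S}]}S⇒{[{[{}]S}]}S⇒{[{[{}]{}}]}S⇒{[{[{}]{}}]}{}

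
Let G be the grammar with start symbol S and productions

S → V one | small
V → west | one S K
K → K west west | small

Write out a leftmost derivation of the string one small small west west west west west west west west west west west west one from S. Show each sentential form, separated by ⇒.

S ⇒ V one ⇒ one S K one ⇒ one small K one ⇒ one small K west west one ⇒ one small K west west west west one ⇒ one small K west west west west west west one ⇒ one small K west west west west west west west west one ⇒ one small K west west west west west west west west west west one ⇒ one small K west west west west west west west west west west west west one ⇒ one small small west west west west west west west west west west west west one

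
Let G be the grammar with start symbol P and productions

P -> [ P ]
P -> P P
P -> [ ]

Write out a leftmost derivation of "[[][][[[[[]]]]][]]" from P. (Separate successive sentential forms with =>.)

P => [P]   [P -> [ P ]]
[P] => [PP]   [P -> P P]
[PP] => [PPP]   [P -> P P]
[PPP] => [[]PP]   [P -> [ ]]
[[]PP] => [[][]P]   [P -> [ ]]
[[][]P] => [[][]PP]   [P -> P P]
[[][]PP] => [[][][P]P]   [P -> [ P ]]
[[][][P]P] => [[][][[P]]P]   [P -> [ P ]]
[[][][[P]]P] => [[][][[[P]]]P]   [P -> [ P ]]
[[][][[[P]]]P] => [[][][[[[P]]]]P]   [P -> [ P ]]
[[][][[[[P]]]]P] => [[][][[[[[]]]]]P]   [P -> [ ]]
[[][][[[[[]]]]]P] => [[][][[[[[]]]]][]]   [P -> [ ]]

P => [P] => [PP] => [PPP] => [[]PP] => [[][]P] => [[][]PP] => [[][][P]P] => [[][][[P]]P] => [[][][[[P]]]P] => [[][][[[[P]]]]P] => [[][][[[[[]]]]]P] => [[][][[[[[]]]]][]]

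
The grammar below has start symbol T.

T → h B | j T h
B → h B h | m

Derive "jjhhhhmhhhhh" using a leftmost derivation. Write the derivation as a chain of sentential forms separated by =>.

T => jTh   [T → j T h]
jTh => jjThh   [T → j T h]
jjThh => jjhBhh   [T → h B]
jjhBhh => jjhhBhhh   [B → h B h]
jjhhBhhh => jjhhhBhhhh   [B → h B h]
jjhhhBhhhh => jjhhhhBhhhhh   [B → h B h]
jjhhhhBhhhhh => jjhhhhmhhhhh   [B → m]

T => jTh => jjThh => jjhBhh => jjhhBhhh => jjhhhBhhhh => jjhhhhBhhhhh => jjhhhhmhhhhh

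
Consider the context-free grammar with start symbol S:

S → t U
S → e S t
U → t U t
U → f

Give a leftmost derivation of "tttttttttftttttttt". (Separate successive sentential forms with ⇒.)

S ⇒ tU   [S → t U]
tU ⇒ ttUt   [U → t U t]
ttUt ⇒ tttUtt   [U → t U t]
tttUtt ⇒ ttttUttt   [U → t U t]
ttttUttt ⇒ tttttUtttt   [U → t U t]
tttttUtttt ⇒ ttttttUttttt   [U → t U t]
ttttttUttttt ⇒ tttttttUtttttt   [U → t U t]
tttttttUtttttt ⇒ ttttttttUttttttt   [U → t U t]
ttttttttUttttttt ⇒ tttttttttUtttttttt   [U → t U t]
tttttttttUtttttttt ⇒ tttttttttftttttttt   [U → f]

S⇒tU⇒ttUt⇒tttUtt⇒ttttUttt⇒tttttUtttt⇒ttttttUttttt⇒tttttttUtttttt⇒ttttttttUttttttt⇒tttttttttUtttttttt⇒tttttttttftttttttt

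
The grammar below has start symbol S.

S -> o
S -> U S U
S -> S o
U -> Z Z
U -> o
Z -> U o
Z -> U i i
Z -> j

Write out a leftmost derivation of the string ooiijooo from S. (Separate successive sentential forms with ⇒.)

S ⇒ USU   [S -> U S U]
USU ⇒ oSU   [U -> o]
oSU ⇒ oUSUU   [S -> U S U]
oUSUU ⇒ oZZSUU   [U -> Z Z]
oZZSUU ⇒ oUiiZSUU   [Z -> U i i]
oUiiZSUU ⇒ ooiiZSUU   [U -> o]
ooiiZSUU ⇒ ooiijSUU   [Z -> j]
ooiijSUU ⇒ ooiijoUU   [S -> o]
ooiijoUU ⇒ ooiijooU   [U -> o]
ooiijooU ⇒ ooiijooo   [U -> o]

S ⇒ USU ⇒ oSU ⇒ oUSUU ⇒ oZZSUU ⇒ oUiiZSUU ⇒ ooiiZSUU ⇒ ooiijSUU ⇒ ooiijoUU ⇒ ooiijooU ⇒ ooiijooo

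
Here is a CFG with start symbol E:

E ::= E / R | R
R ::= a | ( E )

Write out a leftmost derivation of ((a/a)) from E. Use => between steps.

E => R => (E) => (R) => ((E)) => ((E/R)) => ((R/R)) => ((a/R)) => ((a/a))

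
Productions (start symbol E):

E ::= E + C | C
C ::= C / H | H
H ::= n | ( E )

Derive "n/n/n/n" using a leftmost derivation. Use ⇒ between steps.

E ⇒ C ⇒ C/H ⇒ C/H/H ⇒ C/H/H/H ⇒ H/H/H/H ⇒ n/H/H/H ⇒ n/n/H/H ⇒ n/n/n/H ⇒ n/n/n/n

E ⇒ C   [E ::= C]
C ⇒ C/H   [C ::= C / H]
C/H ⇒ C/H/H   [C ::= C / H]
C/H/H ⇒ C/H/H/H   [C ::= C / H]
C/H/H/H ⇒ H/H/H/H   [C ::= H]
H/H/H/H ⇒ n/H/H/H   [H ::= n]
n/H/H/H ⇒ n/n/H/H   [H ::= n]
n/n/H/H ⇒ n/n/n/H   [H ::= n]
n/n/n/H ⇒ n/n/n/n   [H ::= n]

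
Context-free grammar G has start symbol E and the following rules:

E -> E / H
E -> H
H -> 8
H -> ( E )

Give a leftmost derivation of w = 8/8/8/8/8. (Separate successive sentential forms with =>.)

E => E/H => E/H/H => E/H/H/H => E/H/H/H/H => H/H/H/H/H => 8/H/H/H/H => 8/8/H/H/H => 8/8/8/H/H => 8/8/8/8/H => 8/8/8/8/8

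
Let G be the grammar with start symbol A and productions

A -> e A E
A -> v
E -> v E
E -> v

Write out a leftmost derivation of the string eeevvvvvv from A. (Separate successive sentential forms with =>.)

A => eAE   [A -> e A E]
eAE => eeAEE   [A -> e A E]
eeAEE => eeeAEEE   [A -> e A E]
eeeAEEE => eeevEEE   [A -> v]
eeevEEE => eeevvEE   [E -> v]
eeevvEE => eeevvvEE   [E -> v E]
eeevvvEE => eeevvvvEE   [E -> v E]
eeevvvvEE => eeevvvvvE   [E -> v]
eeevvvvvE => eeevvvvvv   [E -> v]

A => eAE => eeAEE => eeeAEEE => eeevEEE => eeevvEE => eeevvvEE => eeevvvvEE => eeevvvvvE => eeevvvvvv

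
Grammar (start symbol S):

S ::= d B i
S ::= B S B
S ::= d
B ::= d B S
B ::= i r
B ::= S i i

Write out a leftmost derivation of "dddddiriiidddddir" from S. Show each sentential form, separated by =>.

S => BSB => dBSSB => ddBSSSB => dddBSSSSB => ddddBSSSSSB => ddddSiiSSSSSB => dddddBiiiSSSSSB => dddddiriiiSSSSSB => dddddiriiidSSSSB => dddddiriiiddSSSB => dddddiriiidddSSB => dddddiriiiddddSB => dddddiriiidddddB => dddddiriiidddddir

S => BSB   [S ::= B S B]
BSB => dBSSB   [B ::= d B S]
dBSSB => ddBSSSB   [B ::= d B S]
ddBSSSB => dddBSSSSB   [B ::= d B S]
dddBSSSSB => ddddBSSSSSB   [B ::= d B S]
ddddBSSSSSB => ddddSiiSSSSSB   [B ::= S i i]
ddddSiiSSSSSB => dddddBiiiSSSSSB   [S ::= d B i]
dddddBiiiSSSSSB => dddddiriiiSSSSSB   [B ::= i r]
dddddiriiiSSSSSB => dddddiriiidSSSSB   [S ::= d]
dddddiriiidSSSSB => dddddiriiiddSSSB   [S ::= d]
dddddiriiiddSSSB => dddddiriiidddSSB   [S ::= d]
dddddiriiidddSSB => dddddiriiiddddSB   [S ::= d]
dddddiriiiddddSB => dddddiriiidddddB   [S ::= d]
dddddiriiidddddB => dddddiriiidddddir   [B ::= i r]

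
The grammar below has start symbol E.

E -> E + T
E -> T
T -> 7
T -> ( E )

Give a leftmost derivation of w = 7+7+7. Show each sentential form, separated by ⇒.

E ⇒ E+T ⇒ E+T+T ⇒ T+T+T ⇒ 7+T+T ⇒ 7+7+T ⇒ 7+7+7

E ⇒ E+T   [E -> E + T]
E+T ⇒ E+T+T   [E -> E + T]
E+T+T ⇒ T+T+T   [E -> T]
T+T+T ⇒ 7+T+T   [T -> 7]
7+T+T ⇒ 7+7+T   [T -> 7]
7+7+T ⇒ 7+7+7   [T -> 7]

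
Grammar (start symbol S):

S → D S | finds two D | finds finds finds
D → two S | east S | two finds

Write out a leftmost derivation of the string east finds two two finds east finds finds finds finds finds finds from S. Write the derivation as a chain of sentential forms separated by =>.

S => D S => east S S => east finds two D S => east finds two two finds S => east finds two two finds D S => east finds two two finds east S S => east finds two two finds east finds finds finds S => east finds two two finds east finds finds finds finds finds finds

S => D S   [S → D S]
D S => east S S   [D → east S]
east S S => east finds two D S   [S → finds two D]
east finds two D S => east finds two two finds S   [D → two finds]
east finds two two finds S => east finds two two finds D S   [S → D S]
east finds two two finds D S => east finds two two finds east S S   [D → east S]
east finds two two finds east S S => east finds two two finds east finds finds finds S   [S → finds finds finds]
east finds two two finds east finds finds finds S => east finds two two finds east finds finds finds finds finds finds   [S → finds finds finds]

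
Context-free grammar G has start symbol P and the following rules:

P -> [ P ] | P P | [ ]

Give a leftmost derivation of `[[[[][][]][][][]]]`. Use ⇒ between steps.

P ⇒ [P]   [P -> [ P ]]
[P] ⇒ [[P]]   [P -> [ P ]]
[[P]] ⇒ [[PP]]   [P -> P P]
[[PP]] ⇒ [[PPP]]   [P -> P P]
[[PPP]] ⇒ [[PPPP]]   [P -> P P]
[[PPPP]] ⇒ [[[P]PPP]]   [P -> [ P ]]
[[[P]PPP]] ⇒ [[[PP]PPP]]   [P -> P P]
[[[PP]PPP]] ⇒ [[[PPP]PPP]]   [P -> P P]
[[[PPP]PPP]] ⇒ [[[[]PP]PPP]]   [P -> [ ]]
[[[[]PP]PPP]] ⇒ [[[[][]P]PPP]]   [P -> [ ]]
[[[[][]P]PPP]] ⇒ [[[[][][]]PPP]]   [P -> [ ]]
[[[[][][]]PPP]] ⇒ [[[[][][]][]PP]]   [P -> [ ]]
[[[[][][]][]PP]] ⇒ [[[[][][]][][]P]]   [P -> [ ]]
[[[[][][]][][]P]] ⇒ [[[[][][]][][][]]]   [P -> [ ]]

P ⇒ [P] ⇒ [[P]] ⇒ [[PP]] ⇒ [[PPP]] ⇒ [[PPPP]] ⇒ [[[P]PPP]] ⇒ [[[PP]PPP]] ⇒ [[[PPP]PPP]] ⇒ [[[[]PP]PPP]] ⇒ [[[[][]P]PPP]] ⇒ [[[[][][]]PPP]] ⇒ [[[[][][]][]PP]] ⇒ [[[[][][]][][]P]] ⇒ [[[[][][]][][][]]]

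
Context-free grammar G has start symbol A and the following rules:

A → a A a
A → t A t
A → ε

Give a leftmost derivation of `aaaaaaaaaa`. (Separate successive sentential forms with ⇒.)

A ⇒ aAa ⇒ aaAaa ⇒ aaaAaaa ⇒ aaaaAaaaa ⇒ aaaaaAaaaaa ⇒ aaaaaaaaaa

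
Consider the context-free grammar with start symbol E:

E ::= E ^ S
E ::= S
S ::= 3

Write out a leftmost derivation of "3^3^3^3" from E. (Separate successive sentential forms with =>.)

E => E^S   [E ::= E ^ S]
E^S => E^S^S   [E ::= E ^ S]
E^S^S => E^S^S^S   [E ::= E ^ S]
E^S^S^S => S^S^S^S   [E ::= S]
S^S^S^S => 3^S^S^S   [S ::= 3]
3^S^S^S => 3^3^S^S   [S ::= 3]
3^3^S^S => 3^3^3^S   [S ::= 3]
3^3^3^S => 3^3^3^3   [S ::= 3]

E => E^S => E^S^S => E^S^S^S => S^S^S^S => 3^S^S^S => 3^3^S^S => 3^3^3^S => 3^3^3^3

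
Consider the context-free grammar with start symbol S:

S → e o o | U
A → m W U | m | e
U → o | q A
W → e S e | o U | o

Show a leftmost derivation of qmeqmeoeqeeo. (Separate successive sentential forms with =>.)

S => U => qA => qmWU => qmeSeU => qmeUeU => qmeqAeU => qmeqmWUeU => qmeqmeSeUeU => qmeqmeUeUeU => qmeqmeoeUeU => qmeqmeoeqAeU => qmeqmeoeqeeU => qmeqmeoeqeeo

S => U   [S → U]
U => qA   [U → q A]
qA => qmWU   [A → m W U]
qmWU => qmeSeU   [W → e S e]
qmeSeU => qmeUeU   [S → U]
qmeUeU => qmeqAeU   [U → q A]
qmeqAeU => qmeqmWUeU   [A → m W U]
qmeqmWUeU => qmeqmeSeUeU   [W → e S e]
qmeqmeSeUeU => qmeqmeUeUeU   [S → U]
qmeqmeUeUeU => qmeqmeoeUeU   [U → o]
qmeqmeoeUeU => qmeqmeoeqAeU   [U → q A]
qmeqmeoeqAeU => qmeqmeoeqeeU   [A → e]
qmeqmeoeqeeU => qmeqmeoeqeeo   [U → o]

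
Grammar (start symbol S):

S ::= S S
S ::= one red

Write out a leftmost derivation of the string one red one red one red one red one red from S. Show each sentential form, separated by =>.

S => S S => S S S => S S S S => S S S S S => one red S S S S => one red one red S S S => one red one red one red S S => one red one red one red one red S => one red one red one red one red one red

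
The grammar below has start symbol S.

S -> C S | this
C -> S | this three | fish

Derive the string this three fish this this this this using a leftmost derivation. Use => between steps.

S => C S => this three S => this three C S => this three S S => this three C S S => this three S S S => this three C S S S => this three S S S S => this three C S S S S => this three fish S S S S => this three fish this S S S => this three fish this this S S => this three fish this this this S => this three fish this this this this

S => C S   [S -> C S]
C S => this three S   [C -> this three]
this three S => this three C S   [S -> C S]
this three C S => this three S S   [C -> S]
this three S S => this three C S S   [S -> C S]
this three C S S => this three S S S   [C -> S]
this three S S S => this three C S S S   [S -> C S]
this three C S S S => this three S S S S   [C -> S]
this three S S S S => this three C S S S S   [S -> C S]
this three C S S S S => this three fish S S S S   [C -> fish]
this three fish S S S S => this three fish this S S S   [S -> this]
this three fish this S S S => this three fish this this S S   [S -> this]
this three fish this this S S => this three fish this this this S   [S -> this]
this three fish this this this S => this three fish this this this this   [S -> this]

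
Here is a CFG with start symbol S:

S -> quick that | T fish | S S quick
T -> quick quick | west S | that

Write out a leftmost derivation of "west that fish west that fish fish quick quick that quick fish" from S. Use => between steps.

S => T fish => west S fish => west S S quick fish => west S S quick S quick fish => west T fish S quick S quick fish => west that fish S quick S quick fish => west that fish T fish quick S quick fish => west that fish west S fish quick S quick fish => west that fish west T fish fish quick S quick fish => west that fish west that fish fish quick S quick fish => west that fish west that fish fish quick quick that quick fish

S => T fish   [S -> T fish]
T fish => west S fish   [T -> west S]
west S fish => west S S quick fish   [S -> S S quick]
west S S quick fish => west S S quick S quick fish   [S -> S S quick]
west S S quick S quick fish => west T fish S quick S quick fish   [S -> T fish]
west T fish S quick S quick fish => west that fish S quick S quick fish   [T -> that]
west that fish S quick S quick fish => west that fish T fish quick S quick fish   [S -> T fish]
west that fish T fish quick S quick fish => west that fish west S fish quick S quick fish   [T -> west S]
west that fish west S fish quick S quick fish => west that fish west T fish fish quick S quick fish   [S -> T fish]
west that fish west T fish fish quick S quick fish => west that fish west that fish fish quick S quick fish   [T -> that]
west that fish west that fish fish quick S quick fish => west that fish west that fish fish quick quick that quick fish   [S -> quick that]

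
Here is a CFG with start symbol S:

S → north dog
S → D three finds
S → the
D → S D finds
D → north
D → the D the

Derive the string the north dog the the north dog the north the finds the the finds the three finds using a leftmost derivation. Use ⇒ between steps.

S ⇒ D three finds ⇒ the D the three finds ⇒ the S D finds the three finds ⇒ the north dog D finds the three finds ⇒ the north dog the D the finds the three finds ⇒ the north dog the the D the the finds the three finds ⇒ the north dog the the S D finds the the finds the three finds ⇒ the north dog the the north dog D finds the the finds the three finds ⇒ the north dog the the north dog the D the finds the the finds the three finds ⇒ the north dog the the north dog the north the finds the the finds the three finds

S ⇒ D three finds   [S → D three finds]
D three finds ⇒ the D the three finds   [D → the D the]
the D the three finds ⇒ the S D finds the three finds   [D → S D finds]
the S D finds the three finds ⇒ the north dog D finds the three finds   [S → north dog]
the north dog D finds the three finds ⇒ the north dog the D the finds the three finds   [D → the D the]
the north dog the D the finds the three finds ⇒ the north dog the the D the the finds the three finds   [D → the D the]
the north dog the the D the the finds the three finds ⇒ the north dog the the S D finds the the finds the three finds   [D → S D finds]
the north dog the the S D finds the the finds the three finds ⇒ the north dog the the north dog D finds the the finds the three finds   [S → north dog]
the north dog the the north dog D finds the the finds the three finds ⇒ the north dog the the north dog the D the finds the the finds the three finds   [D → the D the]
the north dog the the north dog the D the finds the the finds the three finds ⇒ the north dog the the north dog the north the finds the the finds the three finds   [D → north]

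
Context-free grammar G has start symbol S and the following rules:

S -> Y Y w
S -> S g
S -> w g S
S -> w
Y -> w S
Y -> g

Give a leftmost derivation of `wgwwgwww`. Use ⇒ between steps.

S ⇒ wgS ⇒ wgYYw ⇒ wgwSYw ⇒ wgwSgYw ⇒ wgwwgYw ⇒ wgwwgwSw ⇒ wgwwgwww

S ⇒ wgS   [S -> w g S]
wgS ⇒ wgYYw   [S -> Y Y w]
wgYYw ⇒ wgwSYw   [Y -> w S]
wgwSYw ⇒ wgwSgYw   [S -> S g]
wgwSgYw ⇒ wgwwgYw   [S -> w]
wgwwgYw ⇒ wgwwgwSw   [Y -> w S]
wgwwgwSw ⇒ wgwwgwww   [S -> w]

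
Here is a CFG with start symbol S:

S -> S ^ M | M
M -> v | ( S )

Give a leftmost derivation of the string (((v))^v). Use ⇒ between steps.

S ⇒ M ⇒ (S) ⇒ (S^M) ⇒ (M^M) ⇒ ((S)^M) ⇒ ((M)^M) ⇒ (((S))^M) ⇒ (((M))^M) ⇒ (((v))^M) ⇒ (((v))^v)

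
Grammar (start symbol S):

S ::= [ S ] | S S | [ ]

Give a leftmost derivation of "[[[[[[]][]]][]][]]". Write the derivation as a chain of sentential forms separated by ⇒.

S⇒[S]⇒[SS]⇒[[S]S]⇒[[SS]S]⇒[[[S]S]S]⇒[[[[S]]S]S]⇒[[[[SS]]S]S]⇒[[[[[S]S]]S]S]⇒[[[[[[]]S]]S]S]⇒[[[[[[]][]]]S]S]⇒[[[[[[]][]]][]]S]⇒[[[[[[]][]]][]][]]

S ⇒ [S]   [S ::= [ S ]]
[S] ⇒ [SS]   [S ::= S S]
[SS] ⇒ [[S]S]   [S ::= [ S ]]
[[S]S] ⇒ [[SS]S]   [S ::= S S]
[[SS]S] ⇒ [[[S]S]S]   [S ::= [ S ]]
[[[S]S]S] ⇒ [[[[S]]S]S]   [S ::= [ S ]]
[[[[S]]S]S] ⇒ [[[[SS]]S]S]   [S ::= S S]
[[[[SS]]S]S] ⇒ [[[[[S]S]]S]S]   [S ::= [ S ]]
[[[[[S]S]]S]S] ⇒ [[[[[[]]S]]S]S]   [S ::= [ ]]
[[[[[[]]S]]S]S] ⇒ [[[[[[]][]]]S]S]   [S ::= [ ]]
[[[[[[]][]]]S]S] ⇒ [[[[[[]][]]][]]S]   [S ::= [ ]]
[[[[[[]][]]][]]S] ⇒ [[[[[[]][]]][]][]]   [S ::= [ ]]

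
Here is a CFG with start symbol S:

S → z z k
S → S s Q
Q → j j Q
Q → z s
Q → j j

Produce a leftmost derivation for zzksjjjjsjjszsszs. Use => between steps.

S => SsQ => SsQsQ => SsQsQsQ => SsQsQsQsQ => zzksQsQsQsQ => zzksjjQsQsQsQ => zzksjjjjsQsQsQ => zzksjjjjsjjsQsQ => zzksjjjjsjjszssQ => zzksjjjjsjjszsszs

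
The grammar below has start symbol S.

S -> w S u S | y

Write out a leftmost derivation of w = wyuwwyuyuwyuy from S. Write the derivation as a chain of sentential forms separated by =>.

S=>wSuS=>wyuS=>wyuwSuS=>wyuwwSuSuS=>wyuwwyuSuS=>wyuwwyuyuS=>wyuwwyuyuwSuS=>wyuwwyuyuwyuS=>wyuwwyuyuwyuy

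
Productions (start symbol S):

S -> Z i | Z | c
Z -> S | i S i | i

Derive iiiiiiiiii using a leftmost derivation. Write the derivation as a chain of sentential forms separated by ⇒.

S ⇒ Zi   [S -> Z i]
Zi ⇒ iSii   [Z -> i S i]
iSii ⇒ iZiii   [S -> Z i]
iZiii ⇒ iiSiiii   [Z -> i S i]
iiSiiii ⇒ iiZiiiii   [S -> Z i]
iiZiiiii ⇒ iiiSiiiiii   [Z -> i S i]
iiiSiiiiii ⇒ iiiZiiiiii   [S -> Z]
iiiZiiiiii ⇒ iiiiiiiiii   [Z -> i]

S ⇒ Zi ⇒ iSii ⇒ iZiii ⇒ iiSiiii ⇒ iiZiiiii ⇒ iiiSiiiiii ⇒ iiiZiiiiii ⇒ iiiiiiiiii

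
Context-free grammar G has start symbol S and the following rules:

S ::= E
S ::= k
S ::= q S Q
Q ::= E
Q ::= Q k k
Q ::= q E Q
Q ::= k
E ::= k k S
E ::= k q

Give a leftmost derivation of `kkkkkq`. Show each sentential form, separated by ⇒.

S⇒E⇒kkS⇒kkE⇒kkkkS⇒kkkkE⇒kkkkkq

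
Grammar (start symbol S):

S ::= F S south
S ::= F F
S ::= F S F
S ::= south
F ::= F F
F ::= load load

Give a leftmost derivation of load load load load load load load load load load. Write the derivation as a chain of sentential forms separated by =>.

S => F F   [S ::= F F]
F F => F F F   [F ::= F F]
F F F => F F F F   [F ::= F F]
F F F F => F F F F F   [F ::= F F]
F F F F F => load load F F F F   [F ::= load load]
load load F F F F => load load load load F F F   [F ::= load load]
load load load load F F F => load load load load load load F F   [F ::= load load]
load load load load load load F F => load load load load load load load load F   [F ::= load load]
load load load load load load load load F => load load load load load load load load load load   [F ::= load load]

S => F F => F F F => F F F F => F F F F F => load load F F F F => load load load load F F F => load load load load load load F F => load load load load load load load load F => load load load load load load load load load load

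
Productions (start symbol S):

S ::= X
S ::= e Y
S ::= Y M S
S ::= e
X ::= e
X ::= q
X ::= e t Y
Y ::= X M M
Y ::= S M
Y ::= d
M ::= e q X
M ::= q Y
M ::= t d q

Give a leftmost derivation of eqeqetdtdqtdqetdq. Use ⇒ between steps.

S ⇒ eY   [S ::= e Y]
eY ⇒ eSM   [Y ::= S M]
eSM ⇒ eYMSM   [S ::= Y M S]
eYMSM ⇒ eXMMMSM   [Y ::= X M M]
eXMMMSM ⇒ eqMMMSM   [X ::= q]
eqMMMSM ⇒ eqeqXMMSM   [M ::= e q X]
eqeqXMMSM ⇒ eqeqetYMMSM   [X ::= e t Y]
eqeqetYMMSM ⇒ eqeqetdMMSM   [Y ::= d]
eqeqetdMMSM ⇒ eqeqetdtdqMSM   [M ::= t d q]
eqeqetdtdqMSM ⇒ eqeqetdtdqtdqSM   [M ::= t d q]
eqeqetdtdqtdqSM ⇒ eqeqetdtdqtdqeM   [S ::= e]
eqeqetdtdqtdqeM ⇒ eqeqetdtdqtdqetdq   [M ::= t d q]

S ⇒ eY ⇒ eSM ⇒ eYMSM ⇒ eXMMMSM ⇒ eqMMMSM ⇒ eqeqXMMSM ⇒ eqeqetYMMSM ⇒ eqeqetdMMSM ⇒ eqeqetdtdqMSM ⇒ eqeqetdtdqtdqSM ⇒ eqeqetdtdqtdqeM ⇒ eqeqetdtdqtdqetdq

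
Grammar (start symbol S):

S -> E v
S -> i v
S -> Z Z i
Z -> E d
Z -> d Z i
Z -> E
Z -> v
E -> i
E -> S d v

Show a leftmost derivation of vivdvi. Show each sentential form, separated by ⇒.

S ⇒ ZZi ⇒ vZi ⇒ vEi ⇒ vSdvi ⇒ vEvdvi ⇒ vivdvi

S ⇒ ZZi   [S -> Z Z i]
ZZi ⇒ vZi   [Z -> v]
vZi ⇒ vEi   [Z -> E]
vEi ⇒ vSdvi   [E -> S d v]
vSdvi ⇒ vEvdvi   [S -> E v]
vEvdvi ⇒ vivdvi   [E -> i]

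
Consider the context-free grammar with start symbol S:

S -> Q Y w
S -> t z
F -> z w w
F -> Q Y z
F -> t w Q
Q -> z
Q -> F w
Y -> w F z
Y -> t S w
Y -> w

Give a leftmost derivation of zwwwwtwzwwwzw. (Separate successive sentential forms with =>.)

S => QYw   [S -> Q Y w]
QYw => FwYw   [Q -> F w]
FwYw => zwwwYw   [F -> z w w]
zwwwYw => zwwwwFzw   [Y -> w F z]
zwwwwFzw => zwwwwtwQzw   [F -> t w Q]
zwwwwtwQzw => zwwwwtwFwzw   [Q -> F w]
zwwwwtwFwzw => zwwwwtwzwwwzw   [F -> z w w]

S=>QYw=>FwYw=>zwwwYw=>zwwwwFzw=>zwwwwtwQzw=>zwwwwtwFwzw=>zwwwwtwzwwwzw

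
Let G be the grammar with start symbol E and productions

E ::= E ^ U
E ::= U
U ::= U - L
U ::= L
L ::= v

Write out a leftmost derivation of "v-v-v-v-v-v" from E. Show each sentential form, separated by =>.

E => U => U-L => U-L-L => U-L-L-L => U-L-L-L-L => U-L-L-L-L-L => L-L-L-L-L-L => v-L-L-L-L-L => v-v-L-L-L-L => v-v-v-L-L-L => v-v-v-v-L-L => v-v-v-v-v-L => v-v-v-v-v-v

E => U   [E ::= U]
U => U-L   [U ::= U - L]
U-L => U-L-L   [U ::= U - L]
U-L-L => U-L-L-L   [U ::= U - L]
U-L-L-L => U-L-L-L-L   [U ::= U - L]
U-L-L-L-L => U-L-L-L-L-L   [U ::= U - L]
U-L-L-L-L-L => L-L-L-L-L-L   [U ::= L]
L-L-L-L-L-L => v-L-L-L-L-L   [L ::= v]
v-L-L-L-L-L => v-v-L-L-L-L   [L ::= v]
v-v-L-L-L-L => v-v-v-L-L-L   [L ::= v]
v-v-v-L-L-L => v-v-v-v-L-L   [L ::= v]
v-v-v-v-L-L => v-v-v-v-v-L   [L ::= v]
v-v-v-v-v-L => v-v-v-v-v-v   [L ::= v]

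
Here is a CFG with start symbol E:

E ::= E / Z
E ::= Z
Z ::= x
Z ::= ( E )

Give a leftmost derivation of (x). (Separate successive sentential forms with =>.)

E=>Z=>(E)=>(Z)=>(x)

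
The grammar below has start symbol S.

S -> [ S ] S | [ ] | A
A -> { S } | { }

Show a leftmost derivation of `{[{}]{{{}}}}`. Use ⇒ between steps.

S ⇒ A ⇒ {S} ⇒ {[S]S} ⇒ {[A]S} ⇒ {[{}]S} ⇒ {[{}]A} ⇒ {[{}]{S}} ⇒ {[{}]{A}} ⇒ {[{}]{{S}}} ⇒ {[{}]{{A}}} ⇒ {[{}]{{{}}}}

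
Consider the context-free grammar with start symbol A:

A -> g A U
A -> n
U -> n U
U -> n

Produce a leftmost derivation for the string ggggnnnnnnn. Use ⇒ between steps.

A⇒gAU⇒ggAUU⇒gggAUUU⇒ggggAUUUU⇒ggggnUUUU⇒ggggnnUUUU⇒ggggnnnUUU⇒ggggnnnnUU⇒ggggnnnnnU⇒ggggnnnnnnU⇒ggggnnnnnnn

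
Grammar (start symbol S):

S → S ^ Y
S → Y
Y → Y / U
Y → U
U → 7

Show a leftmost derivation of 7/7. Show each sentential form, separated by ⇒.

S ⇒ Y ⇒ Y/U ⇒ U/U ⇒ 7/U ⇒ 7/7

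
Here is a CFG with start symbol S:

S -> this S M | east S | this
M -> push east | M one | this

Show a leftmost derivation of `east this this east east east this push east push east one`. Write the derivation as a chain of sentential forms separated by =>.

S => east S   [S -> east S]
east S => east this S M   [S -> this S M]
east this S M => east this this S M M   [S -> this S M]
east this this S M M => east this this east S M M   [S -> east S]
east this this east S M M => east this this east east S M M   [S -> east S]
east this this east east S M M => east this this east east east S M M   [S -> east S]
east this this east east east S M M => east this this east east east this M M   [S -> this]
east this this east east east this M M => east this this east east east this push east M   [M -> push east]
east this this east east east this push east M => east this this east east east this push east M one   [M -> M one]
east this this east east east this push east M one => east this this east east east this push east push east one   [M -> push east]

S => east S => east this S M => east this this S M M => east this this east S M M => east this this east east S M M => east this this east east east S M M => east this this east east east this M M => east this this east east east this push east M => east this this east east east this push east M one => east this this east east east this push east push east one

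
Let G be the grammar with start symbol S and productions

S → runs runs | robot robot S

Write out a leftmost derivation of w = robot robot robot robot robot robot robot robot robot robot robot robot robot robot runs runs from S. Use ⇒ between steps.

S ⇒ robot robot S ⇒ robot robot robot robot S ⇒ robot robot robot robot robot robot S ⇒ robot robot robot robot robot robot robot robot S ⇒ robot robot robot robot robot robot robot robot robot robot S ⇒ robot robot robot robot robot robot robot robot robot robot robot robot S ⇒ robot robot robot robot robot robot robot robot robot robot robot robot robot robot S ⇒ robot robot robot robot robot robot robot robot robot robot robot robot robot robot runs runs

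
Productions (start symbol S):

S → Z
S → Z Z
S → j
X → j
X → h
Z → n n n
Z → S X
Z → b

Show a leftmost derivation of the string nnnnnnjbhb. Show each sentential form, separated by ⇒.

S ⇒ ZZ   [S → Z Z]
ZZ ⇒ SXZ   [Z → S X]
SXZ ⇒ ZZXZ   [S → Z Z]
ZZXZ ⇒ SXZXZ   [Z → S X]
SXZXZ ⇒ ZZXZXZ   [S → Z Z]
ZZXZXZ ⇒ nnnZXZXZ   [Z → n n n]
nnnZXZXZ ⇒ nnnnnnXZXZ   [Z → n n n]
nnnnnnXZXZ ⇒ nnnnnnjZXZ   [X → j]
nnnnnnjZXZ ⇒ nnnnnnjbXZ   [Z → b]
nnnnnnjbXZ ⇒ nnnnnnjbhZ   [X → h]
nnnnnnjbhZ ⇒ nnnnnnjbhb   [Z → b]

S ⇒ ZZ ⇒ SXZ ⇒ ZZXZ ⇒ SXZXZ ⇒ ZZXZXZ ⇒ nnnZXZXZ ⇒ nnnnnnXZXZ ⇒ nnnnnnjZXZ ⇒ nnnnnnjbXZ ⇒ nnnnnnjbhZ ⇒ nnnnnnjbhb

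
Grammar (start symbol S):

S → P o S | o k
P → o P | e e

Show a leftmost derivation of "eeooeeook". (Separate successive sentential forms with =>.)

S => PoS => eeoS => eeoPoS => eeooPoS => eeooeeoS => eeooeeook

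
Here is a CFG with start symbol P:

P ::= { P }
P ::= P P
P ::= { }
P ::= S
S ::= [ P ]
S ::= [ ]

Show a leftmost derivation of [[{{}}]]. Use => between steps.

P => S   [P ::= S]
S => [P]   [S ::= [ P ]]
[P] => [S]   [P ::= S]
[S] => [[P]]   [S ::= [ P ]]
[[P]] => [[{P}]]   [P ::= { P }]
[[{P}]] => [[{{}}]]   [P ::= { }]

P=>S=>[P]=>[S]=>[[P]]=>[[{P}]]=>[[{{}}]]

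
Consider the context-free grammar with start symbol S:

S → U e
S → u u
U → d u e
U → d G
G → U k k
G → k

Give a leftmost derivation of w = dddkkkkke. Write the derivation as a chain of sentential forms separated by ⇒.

S ⇒ Ue ⇒ dGe ⇒ dUkke ⇒ ddGkke ⇒ ddUkkkke ⇒ dddGkkkke ⇒ dddkkkkke

S ⇒ Ue   [S → U e]
Ue ⇒ dGe   [U → d G]
dGe ⇒ dUkke   [G → U k k]
dUkke ⇒ ddGkke   [U → d G]
ddGkke ⇒ ddUkkkke   [G → U k k]
ddUkkkke ⇒ dddGkkkke   [U → d G]
dddGkkkke ⇒ dddkkkkke   [G → k]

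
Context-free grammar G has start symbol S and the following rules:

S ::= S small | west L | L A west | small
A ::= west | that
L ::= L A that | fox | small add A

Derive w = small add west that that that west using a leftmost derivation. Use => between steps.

S => L A west   [S ::= L A west]
L A west => L A that A west   [L ::= L A that]
L A that A west => small add A A that A west   [L ::= small add A]
small add A A that A west => small add west A that A west   [A ::= west]
small add west A that A west => small add west that that A west   [A ::= that]
small add west that that A west => small add west that that that west   [A ::= that]

S => L A west => L A that A west => small add A A that A west => small add west A that A west => small add west that that A west => small add west that that that west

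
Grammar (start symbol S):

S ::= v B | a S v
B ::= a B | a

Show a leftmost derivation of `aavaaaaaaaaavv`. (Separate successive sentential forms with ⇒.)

S ⇒ aSv   [S ::= a S v]
aSv ⇒ aaSvv   [S ::= a S v]
aaSvv ⇒ aavBvv   [S ::= v B]
aavBvv ⇒ aavaBvv   [B ::= a B]
aavaBvv ⇒ aavaaBvv   [B ::= a B]
aavaaBvv ⇒ aavaaaBvv   [B ::= a B]
aavaaaBvv ⇒ aavaaaaBvv   [B ::= a B]
aavaaaaBvv ⇒ aavaaaaaBvv   [B ::= a B]
aavaaaaaBvv ⇒ aavaaaaaaBvv   [B ::= a B]
aavaaaaaaBvv ⇒ aavaaaaaaaBvv   [B ::= a B]
aavaaaaaaaBvv ⇒ aavaaaaaaaaBvv   [B ::= a B]
aavaaaaaaaaBvv ⇒ aavaaaaaaaaavv   [B ::= a]

S⇒aSv⇒aaSvv⇒aavBvv⇒aavaBvv⇒aavaaBvv⇒aavaaaBvv⇒aavaaaaBvv⇒aavaaaaaBvv⇒aavaaaaaaBvv⇒aavaaaaaaaBvv⇒aavaaaaaaaaBvv⇒aavaaaaaaaaavv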